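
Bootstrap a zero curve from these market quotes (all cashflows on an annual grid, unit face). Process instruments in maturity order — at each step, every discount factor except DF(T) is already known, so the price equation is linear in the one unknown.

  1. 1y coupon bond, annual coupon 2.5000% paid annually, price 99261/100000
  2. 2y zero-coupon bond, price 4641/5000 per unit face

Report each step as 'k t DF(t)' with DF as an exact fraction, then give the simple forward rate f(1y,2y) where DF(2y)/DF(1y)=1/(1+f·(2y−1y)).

step 1 [1y] bond c/1=1/40: DF=(99261/100000 − 1/40·(0))/(1+1/40) = 2421/2500 ≈ 0.968400
step 2 [2y] zero: DF = P = 4641/5000 ≈ 0.928200

1 1 2421/2500
2 2 4641/5000
f(1y,2y) = ((2421/2500)/(4641/5000) − 1)/(1) = 67/1547 ≈ 4.3310%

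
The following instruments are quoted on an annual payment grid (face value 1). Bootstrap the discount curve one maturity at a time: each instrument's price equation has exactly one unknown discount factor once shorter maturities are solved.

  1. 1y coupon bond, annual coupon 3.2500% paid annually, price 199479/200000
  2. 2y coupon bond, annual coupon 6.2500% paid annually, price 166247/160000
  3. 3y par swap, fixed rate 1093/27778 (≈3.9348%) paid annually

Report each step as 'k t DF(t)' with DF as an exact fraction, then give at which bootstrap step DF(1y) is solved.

1 1 483/500
2 2 9211/10000
3 3 8907/10000
DF(1y) is solved at step 1

step 1 [1y] bond c/1=13/400: DF=(199479/200000 − 13/400·(0))/(1+13/400) = 483/500 ≈ 0.966000
step 2 [2y] bond c/1=1/16: DF=(166247/160000 − 1/16·(0.966000))/(1+1/16) = 9211/10000 ≈ 0.921100
step 3 [3y] swap r/1=1093/27778: DF=(1 − 1093/27778·(0.966000+0.921100))/(1+1093/27778) = 8907/10000 ≈ 0.890700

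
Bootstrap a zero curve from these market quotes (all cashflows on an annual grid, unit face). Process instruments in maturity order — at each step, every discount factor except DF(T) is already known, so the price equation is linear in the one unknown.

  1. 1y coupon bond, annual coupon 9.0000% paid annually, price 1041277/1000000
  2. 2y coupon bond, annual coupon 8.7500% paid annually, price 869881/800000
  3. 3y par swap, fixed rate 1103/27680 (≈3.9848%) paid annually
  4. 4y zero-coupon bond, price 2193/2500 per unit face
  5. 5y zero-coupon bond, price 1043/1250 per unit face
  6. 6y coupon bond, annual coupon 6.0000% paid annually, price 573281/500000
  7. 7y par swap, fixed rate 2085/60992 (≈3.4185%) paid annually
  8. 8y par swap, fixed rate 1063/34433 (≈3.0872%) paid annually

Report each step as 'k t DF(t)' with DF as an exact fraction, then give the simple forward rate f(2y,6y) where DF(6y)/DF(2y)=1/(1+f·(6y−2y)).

step 1 [1y] bond c/1=9/100: DF=(1041277/1000000 − 9/100·(0))/(1+9/100) = 9553/10000 ≈ 0.955300
step 2 [2y] bond c/1=7/80: DF=(869881/800000 − 7/80·(0.955300))/(1+7/80) = 923/1000 ≈ 0.923000
step 3 [3y] swap r/1=1103/27680: DF=(1 − 1103/27680·(0.955300+0.923000))/(1+1103/27680) = 8897/10000 ≈ 0.889700
step 4 [4y] zero: DF = P = 2193/2500 ≈ 0.877200
step 5 [5y] zero: DF = P = 1043/1250 ≈ 0.834400
step 6 [6y] bond c/1=3/50: DF=(573281/500000 − 3/50·(0.955300+0.923000+0.889700+0.877200+0.834400))/(1+3/50) = 8281/10000 ≈ 0.828100
step 7 [7y] swap r/1=2085/60992: DF=(1 − 2085/60992·(0.955300+0.923000+0.889700+0.877200+0.834400+0.828100))/(1+2085/60992) = 1583/2000 ≈ 0.791500
step 8 [8y] swap r/1=1063/34433: DF=(1 − 1063/34433·(0.955300+0.923000+0.889700+0.877200+0.834400+0.828100+0.791500))/(1+1063/34433) = 3937/5000 ≈ 0.787400

1 1 9553/10000
2 2 923/1000
3 3 8897/10000
4 4 2193/2500
5 5 1043/1250
6 6 8281/10000
7 7 1583/2000
8 8 3937/5000
f(2y,6y) = ((923/1000)/(8281/10000) − 1)/(4) = 73/2548 ≈ 2.8650%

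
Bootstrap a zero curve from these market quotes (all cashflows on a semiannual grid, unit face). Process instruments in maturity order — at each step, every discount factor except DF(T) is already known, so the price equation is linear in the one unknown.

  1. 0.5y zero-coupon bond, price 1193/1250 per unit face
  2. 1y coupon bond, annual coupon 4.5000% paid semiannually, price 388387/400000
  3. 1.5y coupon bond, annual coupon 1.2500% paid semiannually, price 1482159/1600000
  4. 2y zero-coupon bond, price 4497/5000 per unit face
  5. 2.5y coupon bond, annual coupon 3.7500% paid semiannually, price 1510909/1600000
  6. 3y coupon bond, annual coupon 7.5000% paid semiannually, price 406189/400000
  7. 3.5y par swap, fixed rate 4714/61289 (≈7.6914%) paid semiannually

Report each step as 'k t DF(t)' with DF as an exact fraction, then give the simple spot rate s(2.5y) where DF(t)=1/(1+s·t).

1 1/2 1193/1250
2 1 4643/5000
3 3/2 9089/10000
4 2 4497/5000
5 5/2 859/1000
6 3 8143/10000
7 7/2 7643/10000
s(2.5y) = (1/(859/1000) − 1)/(5/2) = 282/4295 ≈ 6.5658%

step 1 [0.5y] zero: DF = P = 1193/1250 ≈ 0.954400
step 2 [1y] bond c/2=9/400: DF=(388387/400000 − 9/400·(0.954400))/(1+9/400) = 4643/5000 ≈ 0.928600
step 3 [1.5y] bond c/2=1/160: DF=(1482159/1600000 − 1/160·(0.954400+0.928600))/(1+1/160) = 9089/10000 ≈ 0.908900
step 4 [2y] zero: DF = P = 4497/5000 ≈ 0.899400
step 5 [2.5y] bond c/2=3/160: DF=(1510909/1600000 − 3/160·(0.954400+0.928600+0.908900+0.899400))/(1+3/160) = 859/1000 ≈ 0.859000
step 6 [3y] bond c/2=3/80: DF=(406189/400000 − 3/80·(0.954400+0.928600+0.908900+0.899400+0.859000))/(1+3/80) = 8143/10000 ≈ 0.814300
step 7 [3.5y] swap r/2=2357/61289: DF=(1 − 2357/61289·(0.954400+0.928600+0.908900+0.899400+0.859000+0.814300))/(1+2357/61289) = 7643/10000 ≈ 0.764300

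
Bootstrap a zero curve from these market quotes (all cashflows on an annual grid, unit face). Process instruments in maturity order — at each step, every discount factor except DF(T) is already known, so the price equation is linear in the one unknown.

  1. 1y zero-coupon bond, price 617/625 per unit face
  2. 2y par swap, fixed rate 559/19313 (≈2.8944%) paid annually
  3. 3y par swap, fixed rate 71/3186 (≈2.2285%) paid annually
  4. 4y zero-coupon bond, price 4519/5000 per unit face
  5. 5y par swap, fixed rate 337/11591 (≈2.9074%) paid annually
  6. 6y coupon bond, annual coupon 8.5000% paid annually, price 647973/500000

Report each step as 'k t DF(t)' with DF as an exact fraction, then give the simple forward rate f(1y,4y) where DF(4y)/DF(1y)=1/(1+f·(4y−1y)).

1 1 617/625
2 2 9441/10000
3 3 9361/10000
4 4 4519/5000
5 5 2163/2500
6 6 1039/1250
f(1y,4y) = ((617/625)/(4519/5000) − 1)/(3) = 139/4519 ≈ 3.0759%

step 1 [1y] zero: DF = P = 617/625 ≈ 0.987200
step 2 [2y] swap r/1=559/19313: DF=(1 − 559/19313·(0.987200))/(1+559/19313) = 9441/10000 ≈ 0.944100
step 3 [3y] swap r/1=71/3186: DF=(1 − 71/3186·(0.987200+0.944100))/(1+71/3186) = 9361/10000 ≈ 0.936100
step 4 [4y] zero: DF = P = 4519/5000 ≈ 0.903800
step 5 [5y] swap r/1=337/11591: DF=(1 − 337/11591·(0.987200+0.944100+0.936100+0.903800))/(1+337/11591) = 2163/2500 ≈ 0.865200
step 6 [6y] bond c/1=17/200: DF=(647973/500000 − 17/200·(0.987200+0.944100+0.936100+0.903800+0.865200))/(1+17/200) = 1039/1250 ≈ 0.831200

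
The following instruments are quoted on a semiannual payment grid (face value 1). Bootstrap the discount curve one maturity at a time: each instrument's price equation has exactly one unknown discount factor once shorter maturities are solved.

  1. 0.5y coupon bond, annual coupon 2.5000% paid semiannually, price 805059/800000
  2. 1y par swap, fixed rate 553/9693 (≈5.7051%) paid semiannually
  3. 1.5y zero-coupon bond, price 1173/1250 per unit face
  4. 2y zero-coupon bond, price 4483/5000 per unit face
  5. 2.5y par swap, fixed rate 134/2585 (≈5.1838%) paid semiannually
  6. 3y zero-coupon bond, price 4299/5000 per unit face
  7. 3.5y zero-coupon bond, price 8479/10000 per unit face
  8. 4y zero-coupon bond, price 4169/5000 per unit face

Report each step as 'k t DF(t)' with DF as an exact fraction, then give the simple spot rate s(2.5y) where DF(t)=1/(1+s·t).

step 1 [0.5y] bond c/2=1/80: DF=(805059/800000 − 1/80·(0))/(1+1/80) = 9939/10000 ≈ 0.993900
step 2 [1y] swap r/2=553/19386: DF=(1 − 553/19386·(0.993900))/(1+553/19386) = 9447/10000 ≈ 0.944700
step 3 [1.5y] zero: DF = P = 1173/1250 ≈ 0.938400
step 4 [2y] zero: DF = P = 4483/5000 ≈ 0.896600
step 5 [2.5y] swap r/2=67/2585: DF=(1 − 67/2585·(0.993900+0.944700+0.938400+0.896600))/(1+67/2585) = 4397/5000 ≈ 0.879400
step 6 [3y] zero: DF = P = 4299/5000 ≈ 0.859800
step 7 [3.5y] zero: DF = P = 8479/10000 ≈ 0.847900
step 8 [4y] zero: DF = P = 4169/5000 ≈ 0.833800

1 1/2 9939/10000
2 1 9447/10000
3 3/2 1173/1250
4 2 4483/5000
5 5/2 4397/5000
6 3 4299/5000
7 7/2 8479/10000
8 4 4169/5000
s(2.5y) = (1/(4397/5000) − 1)/(5/2) = 1206/21985 ≈ 5.4856%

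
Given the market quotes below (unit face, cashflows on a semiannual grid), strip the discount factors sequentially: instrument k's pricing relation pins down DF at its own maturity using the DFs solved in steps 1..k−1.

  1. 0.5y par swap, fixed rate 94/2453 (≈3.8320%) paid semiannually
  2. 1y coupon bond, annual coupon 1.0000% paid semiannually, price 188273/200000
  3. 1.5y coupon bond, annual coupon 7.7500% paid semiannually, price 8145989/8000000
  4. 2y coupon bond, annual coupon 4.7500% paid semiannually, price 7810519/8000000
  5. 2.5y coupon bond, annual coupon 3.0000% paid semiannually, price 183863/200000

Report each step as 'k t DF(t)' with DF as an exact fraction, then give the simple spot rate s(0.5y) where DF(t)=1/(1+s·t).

step 1 [0.5y] swap r/2=47/2453: DF=(1 − 47/2453·(0))/(1+47/2453) = 2453/2500 ≈ 0.981200
step 2 [1y] bond c/2=1/200: DF=(188273/200000 − 1/200·(0.981200))/(1+1/200) = 4659/5000 ≈ 0.931800
step 3 [1.5y] bond c/2=31/800: DF=(8145989/8000000 − 31/800·(0.981200+0.931800))/(1+31/800) = 9089/10000 ≈ 0.908900
step 4 [2y] bond c/2=19/800: DF=(7810519/8000000 − 19/800·(0.981200+0.931800+0.908900))/(1+19/800) = 4441/5000 ≈ 0.888200
step 5 [2.5y] bond c/2=3/200: DF=(183863/200000 − 3/200·(0.981200+0.931800+0.908900+0.888200))/(1+3/200) = 8509/10000 ≈ 0.850900

1 1/2 2453/2500
2 1 4659/5000
3 3/2 9089/10000
4 2 4441/5000
5 5/2 8509/10000
s(0.5y) = (1/(2453/2500) − 1)/(1/2) = 94/2453 ≈ 3.8320%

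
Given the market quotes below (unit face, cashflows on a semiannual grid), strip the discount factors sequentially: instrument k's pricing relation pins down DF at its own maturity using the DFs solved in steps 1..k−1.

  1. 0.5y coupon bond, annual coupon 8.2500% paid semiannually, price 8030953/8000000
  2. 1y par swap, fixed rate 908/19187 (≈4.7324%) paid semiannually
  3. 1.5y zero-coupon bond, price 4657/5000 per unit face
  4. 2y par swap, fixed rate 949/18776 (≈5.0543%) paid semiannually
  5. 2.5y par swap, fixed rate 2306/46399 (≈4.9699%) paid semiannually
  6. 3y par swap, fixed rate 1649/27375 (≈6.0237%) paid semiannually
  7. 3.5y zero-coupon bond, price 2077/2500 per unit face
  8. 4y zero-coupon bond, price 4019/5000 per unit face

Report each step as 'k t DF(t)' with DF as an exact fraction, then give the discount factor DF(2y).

1 1/2 9641/10000
2 1 4773/5000
3 3/2 4657/5000
4 2 9051/10000
5 5/2 8847/10000
6 3 8351/10000
7 7/2 2077/2500
8 4 4019/5000
DF(2y) = 9051/10000 ≈ 0.905100

step 1 [0.5y] bond c/2=33/800: DF=(8030953/8000000 − 33/800·(0))/(1+33/800) = 9641/10000 ≈ 0.964100
step 2 [1y] swap r/2=454/19187: DF=(1 − 454/19187·(0.964100))/(1+454/19187) = 4773/5000 ≈ 0.954600
step 3 [1.5y] zero: DF = P = 4657/5000 ≈ 0.931400
step 4 [2y] swap r/2=949/37552: DF=(1 − 949/37552·(0.964100+0.954600+0.931400))/(1+949/37552) = 9051/10000 ≈ 0.905100
step 5 [2.5y] swap r/2=1153/46399: DF=(1 − 1153/46399·(0.964100+0.954600+0.931400+0.905100))/(1+1153/46399) = 8847/10000 ≈ 0.884700
step 6 [3y] swap r/2=1649/54750: DF=(1 − 1649/54750·(0.964100+0.954600+0.931400+0.905100+0.884700))/(1+1649/54750) = 8351/10000 ≈ 0.835100
step 7 [3.5y] zero: DF = P = 2077/2500 ≈ 0.830800
step 8 [4y] zero: DF = P = 4019/5000 ≈ 0.803800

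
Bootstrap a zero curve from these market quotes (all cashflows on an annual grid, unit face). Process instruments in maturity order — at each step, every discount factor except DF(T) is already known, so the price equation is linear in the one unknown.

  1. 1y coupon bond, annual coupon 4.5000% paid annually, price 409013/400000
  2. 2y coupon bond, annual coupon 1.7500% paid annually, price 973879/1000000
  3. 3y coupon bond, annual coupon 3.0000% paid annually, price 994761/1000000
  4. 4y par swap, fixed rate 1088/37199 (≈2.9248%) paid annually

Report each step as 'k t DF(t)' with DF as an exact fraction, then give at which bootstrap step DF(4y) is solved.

step 1 [1y] bond c/1=9/200: DF=(409013/400000 − 9/200·(0))/(1+9/200) = 1957/2000 ≈ 0.978500
step 2 [2y] bond c/1=7/400: DF=(973879/1000000 − 7/400·(0.978500))/(1+7/400) = 9403/10000 ≈ 0.940300
step 3 [3y] bond c/1=3/100: DF=(994761/1000000 − 3/100·(0.978500+0.940300))/(1+3/100) = 9099/10000 ≈ 0.909900
step 4 [4y] swap r/1=1088/37199: DF=(1 − 1088/37199·(0.978500+0.940300+0.909900))/(1+1088/37199) = 557/625 ≈ 0.891200

1 1 1957/2000
2 2 9403/10000
3 3 9099/10000
4 4 557/625
DF(4y) is solved at step 4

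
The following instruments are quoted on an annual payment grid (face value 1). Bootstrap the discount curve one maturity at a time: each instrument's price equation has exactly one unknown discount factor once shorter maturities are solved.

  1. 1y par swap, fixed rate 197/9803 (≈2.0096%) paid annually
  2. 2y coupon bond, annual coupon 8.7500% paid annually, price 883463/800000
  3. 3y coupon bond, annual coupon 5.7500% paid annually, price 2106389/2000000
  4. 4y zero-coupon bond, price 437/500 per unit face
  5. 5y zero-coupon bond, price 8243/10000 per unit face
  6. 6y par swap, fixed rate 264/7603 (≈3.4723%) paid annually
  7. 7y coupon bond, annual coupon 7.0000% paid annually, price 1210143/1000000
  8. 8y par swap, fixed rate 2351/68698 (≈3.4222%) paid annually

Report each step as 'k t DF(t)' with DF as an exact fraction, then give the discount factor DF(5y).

step 1 [1y] swap r/1=197/9803: DF=(1 − 197/9803·(0))/(1+197/9803) = 9803/10000 ≈ 0.980300
step 2 [2y] bond c/1=7/80: DF=(883463/800000 − 7/80·(0.980300))/(1+7/80) = 4683/5000 ≈ 0.936600
step 3 [3y] bond c/1=23/400: DF=(2106389/2000000 − 23/400·(0.980300+0.936600))/(1+23/400) = 8917/10000 ≈ 0.891700
step 4 [4y] zero: DF = P = 437/500 ≈ 0.874000
step 5 [5y] zero: DF = P = 8243/10000 ≈ 0.824300
step 6 [6y] swap r/1=264/7603: DF=(1 − 264/7603·(0.980300+0.936600+0.891700+0.874000+0.824300))/(1+264/7603) = 1019/1250 ≈ 0.815200
step 7 [7y] bond c/1=7/100: DF=(1210143/1000000 − 7/100·(0.980300+0.936600+0.891700+0.874000+0.824300+0.815200))/(1+7/100) = 1957/2500 ≈ 0.782800
step 8 [8y] swap r/1=2351/68698: DF=(1 − 2351/68698·(0.980300+0.936600+0.891700+0.874000+0.824300+0.815200+0.782800))/(1+2351/68698) = 7649/10000 ≈ 0.764900

1 1 9803/10000
2 2 4683/5000
3 3 8917/10000
4 4 437/500
5 5 8243/10000
6 6 1019/1250
7 7 1957/2500
8 8 7649/10000
DF(5y) = 8243/10000 ≈ 0.824300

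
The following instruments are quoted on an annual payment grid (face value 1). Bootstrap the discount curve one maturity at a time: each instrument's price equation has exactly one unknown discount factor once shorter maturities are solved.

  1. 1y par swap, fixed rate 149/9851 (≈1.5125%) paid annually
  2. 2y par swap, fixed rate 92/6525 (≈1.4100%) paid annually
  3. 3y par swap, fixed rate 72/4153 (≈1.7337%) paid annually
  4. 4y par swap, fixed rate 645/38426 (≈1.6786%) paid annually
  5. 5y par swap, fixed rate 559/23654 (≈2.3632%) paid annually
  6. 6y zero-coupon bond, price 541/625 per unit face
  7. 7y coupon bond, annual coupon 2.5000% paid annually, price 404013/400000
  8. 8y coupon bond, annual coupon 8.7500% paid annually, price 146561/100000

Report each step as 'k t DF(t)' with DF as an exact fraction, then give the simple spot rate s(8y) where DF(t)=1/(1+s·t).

step 1 [1y] swap r/1=149/9851: DF=(1 − 149/9851·(0))/(1+149/9851) = 9851/10000 ≈ 0.985100
step 2 [2y] swap r/1=92/6525: DF=(1 − 92/6525·(0.985100))/(1+92/6525) = 2431/2500 ≈ 0.972400
step 3 [3y] swap r/1=72/4153: DF=(1 − 72/4153·(0.985100+0.972400))/(1+72/4153) = 1187/1250 ≈ 0.949600
step 4 [4y] swap r/1=645/38426: DF=(1 − 645/38426·(0.985100+0.972400+0.949600))/(1+645/38426) = 1871/2000 ≈ 0.935500
step 5 [5y] swap r/1=559/23654: DF=(1 − 559/23654·(0.985100+0.972400+0.949600+0.935500))/(1+559/23654) = 4441/5000 ≈ 0.888200
step 6 [6y] zero: DF = P = 541/625 ≈ 0.865600
step 7 [7y] bond c/1=1/40: DF=(404013/400000 − 1/40·(0.985100+0.972400+0.949600+0.935500+0.888200+0.865600))/(1+1/40) = 8489/10000 ≈ 0.848900
step 8 [8y] bond c/1=7/80: DF=(146561/100000 − 7/80·(0.985100+0.972400+0.949600+0.935500+0.888200+0.865600+0.848900))/(1+7/80) = 8291/10000 ≈ 0.829100

1 1 9851/10000
2 2 2431/2500
3 3 1187/1250
4 4 1871/2000
5 5 4441/5000
6 6 541/625
7 7 8489/10000
8 8 8291/10000
s(8y) = (1/(8291/10000) − 1)/(8) = 1709/66328 ≈ 2.5766%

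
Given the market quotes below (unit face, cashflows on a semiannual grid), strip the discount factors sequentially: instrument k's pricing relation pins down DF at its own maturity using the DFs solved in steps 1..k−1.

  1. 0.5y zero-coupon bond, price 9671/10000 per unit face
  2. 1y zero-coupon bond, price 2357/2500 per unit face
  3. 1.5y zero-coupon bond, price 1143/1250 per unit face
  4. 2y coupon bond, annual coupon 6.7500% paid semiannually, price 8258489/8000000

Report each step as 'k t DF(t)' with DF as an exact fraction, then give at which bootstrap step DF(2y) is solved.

step 1 [0.5y] zero: DF = P = 9671/10000 ≈ 0.967100
step 2 [1y] zero: DF = P = 2357/2500 ≈ 0.942800
step 3 [1.5y] zero: DF = P = 1143/1250 ≈ 0.914400
step 4 [2y] bond c/2=27/800: DF=(8258489/8000000 − 27/800·(0.967100+0.942800+0.914400))/(1+27/800) = 1133/1250 ≈ 0.906400

1 1/2 9671/10000
2 1 2357/2500
3 3/2 1143/1250
4 2 1133/1250
DF(2y) is solved at step 4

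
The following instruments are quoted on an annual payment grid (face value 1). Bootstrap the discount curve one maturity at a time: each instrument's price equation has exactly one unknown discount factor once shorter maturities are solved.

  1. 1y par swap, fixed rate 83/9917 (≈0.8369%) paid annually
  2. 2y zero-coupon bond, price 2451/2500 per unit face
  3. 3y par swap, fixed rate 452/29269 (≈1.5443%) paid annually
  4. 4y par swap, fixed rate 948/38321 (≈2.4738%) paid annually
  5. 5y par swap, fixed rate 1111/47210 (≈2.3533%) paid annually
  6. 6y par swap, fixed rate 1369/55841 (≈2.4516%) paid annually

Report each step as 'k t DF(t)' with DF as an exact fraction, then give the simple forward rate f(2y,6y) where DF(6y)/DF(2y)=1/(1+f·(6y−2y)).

1 1 9917/10000
2 2 2451/2500
3 3 2387/2500
4 4 2263/2500
5 5 8889/10000
6 6 8631/10000
f(2y,6y) = ((2451/2500)/(8631/10000) − 1)/(4) = 391/11508 ≈ 3.3976%

step 1 [1y] swap r/1=83/9917: DF=(1 − 83/9917·(0))/(1+83/9917) = 9917/10000 ≈ 0.991700
step 2 [2y] zero: DF = P = 2451/2500 ≈ 0.980400
step 3 [3y] swap r/1=452/29269: DF=(1 − 452/29269·(0.991700+0.980400))/(1+452/29269) = 2387/2500 ≈ 0.954800
step 4 [4y] swap r/1=948/38321: DF=(1 − 948/38321·(0.991700+0.980400+0.954800))/(1+948/38321) = 2263/2500 ≈ 0.905200
step 5 [5y] swap r/1=1111/47210: DF=(1 − 1111/47210·(0.991700+0.980400+0.954800+0.905200))/(1+1111/47210) = 8889/10000 ≈ 0.888900
step 6 [6y] swap r/1=1369/55841: DF=(1 − 1369/55841·(0.991700+0.980400+0.954800+0.905200+0.888900))/(1+1369/55841) = 8631/10000 ≈ 0.863100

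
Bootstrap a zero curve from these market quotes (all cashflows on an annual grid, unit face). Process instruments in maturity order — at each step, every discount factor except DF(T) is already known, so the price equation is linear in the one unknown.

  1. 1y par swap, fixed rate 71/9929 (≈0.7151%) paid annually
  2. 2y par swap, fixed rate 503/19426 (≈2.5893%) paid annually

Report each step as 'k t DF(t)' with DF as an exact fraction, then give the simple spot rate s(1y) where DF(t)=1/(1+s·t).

1 1 9929/10000
2 2 9497/10000
s(1y) = (1/(9929/10000) − 1)/(1) = 71/9929 ≈ 0.7151%

step 1 [1y] swap r/1=71/9929: DF=(1 − 71/9929·(0))/(1+71/9929) = 9929/10000 ≈ 0.992900
step 2 [2y] swap r/1=503/19426: DF=(1 − 503/19426·(0.992900))/(1+503/19426) = 9497/10000 ≈ 0.949700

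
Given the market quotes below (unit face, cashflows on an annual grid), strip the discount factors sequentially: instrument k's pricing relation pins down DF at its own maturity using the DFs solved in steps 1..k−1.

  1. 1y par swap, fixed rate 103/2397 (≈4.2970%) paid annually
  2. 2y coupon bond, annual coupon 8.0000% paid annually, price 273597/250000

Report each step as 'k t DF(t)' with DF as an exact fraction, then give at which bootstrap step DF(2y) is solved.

step 1 [1y] swap r/1=103/2397: DF=(1 − 103/2397·(0))/(1+103/2397) = 2397/2500 ≈ 0.958800
step 2 [2y] bond c/1=2/25: DF=(273597/250000 − 2/25·(0.958800))/(1+2/25) = 9423/10000 ≈ 0.942300

1 1 2397/2500
2 2 9423/10000
DF(2y) is solved at step 2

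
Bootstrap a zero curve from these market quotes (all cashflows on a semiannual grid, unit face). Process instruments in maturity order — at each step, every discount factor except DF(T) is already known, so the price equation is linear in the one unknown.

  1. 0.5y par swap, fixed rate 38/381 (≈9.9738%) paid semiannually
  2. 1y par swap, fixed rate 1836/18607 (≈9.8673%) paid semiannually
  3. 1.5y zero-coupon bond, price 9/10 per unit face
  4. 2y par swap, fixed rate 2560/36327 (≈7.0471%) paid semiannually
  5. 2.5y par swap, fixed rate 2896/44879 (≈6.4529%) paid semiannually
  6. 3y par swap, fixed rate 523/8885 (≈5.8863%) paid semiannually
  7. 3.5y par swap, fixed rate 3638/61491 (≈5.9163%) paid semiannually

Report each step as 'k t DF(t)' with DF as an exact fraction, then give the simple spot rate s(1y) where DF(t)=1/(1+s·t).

1 1/2 381/400
2 1 4541/5000
3 3/2 9/10
4 2 109/125
5 5/2 1069/1250
6 3 8431/10000
7 7/2 8181/10000
s(1y) = (1/(4541/5000) − 1)/(1) = 459/4541 ≈ 10.1079%

step 1 [0.5y] swap r/2=19/381: DF=(1 − 19/381·(0))/(1+19/381) = 381/400 ≈ 0.952500
step 2 [1y] swap r/2=918/18607: DF=(1 − 918/18607·(0.952500))/(1+918/18607) = 4541/5000 ≈ 0.908200
step 3 [1.5y] zero: DF = P = 9/10 ≈ 0.900000
step 4 [2y] swap r/2=1280/36327: DF=(1 − 1280/36327·(0.952500+0.908200+0.900000))/(1+1280/36327) = 109/125 ≈ 0.872000
step 5 [2.5y] swap r/2=1448/44879: DF=(1 − 1448/44879·(0.952500+0.908200+0.900000+0.872000))/(1+1448/44879) = 1069/1250 ≈ 0.855200
step 6 [3y] swap r/2=523/17770: DF=(1 − 523/17770·(0.952500+0.908200+0.900000+0.872000+0.855200))/(1+523/17770) = 8431/10000 ≈ 0.843100
step 7 [3.5y] swap r/2=1819/61491: DF=(1 − 1819/61491·(0.952500+0.908200+0.900000+0.872000+0.855200+0.843100))/(1+1819/61491) = 8181/10000 ≈ 0.818100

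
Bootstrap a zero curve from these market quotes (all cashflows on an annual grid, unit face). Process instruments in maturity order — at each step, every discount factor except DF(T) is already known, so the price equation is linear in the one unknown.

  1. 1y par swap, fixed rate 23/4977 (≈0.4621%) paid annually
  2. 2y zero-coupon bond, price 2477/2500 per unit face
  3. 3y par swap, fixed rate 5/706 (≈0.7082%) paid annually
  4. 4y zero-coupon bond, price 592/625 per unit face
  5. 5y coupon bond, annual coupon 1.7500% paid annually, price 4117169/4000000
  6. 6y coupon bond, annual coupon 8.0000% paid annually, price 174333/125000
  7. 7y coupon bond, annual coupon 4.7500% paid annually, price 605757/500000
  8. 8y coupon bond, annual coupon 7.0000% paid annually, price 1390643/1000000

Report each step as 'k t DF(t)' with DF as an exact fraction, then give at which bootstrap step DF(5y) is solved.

step 1 [1y] swap r/1=23/4977: DF=(1 − 23/4977·(0))/(1+23/4977) = 4977/5000 ≈ 0.995400
step 2 [2y] zero: DF = P = 2477/2500 ≈ 0.990800
step 3 [3y] swap r/1=5/706: DF=(1 − 5/706·(0.995400+0.990800))/(1+5/706) = 979/1000 ≈ 0.979000
step 4 [4y] zero: DF = P = 592/625 ≈ 0.947200
step 5 [5y] bond c/1=7/400: DF=(4117169/4000000 − 7/400·(0.995400+0.990800+0.979000+0.947200))/(1+7/400) = 9443/10000 ≈ 0.944300
step 6 [6y] bond c/1=2/25: DF=(174333/125000 − 2/25·(0.995400+0.990800+0.979000+0.947200+0.944300))/(1+2/25) = 2329/2500 ≈ 0.931600
step 7 [7y] bond c/1=19/400: DF=(605757/500000 − 19/400·(0.995400+0.990800+0.979000+0.947200+0.944300+0.931600))/(1+19/400) = 8941/10000 ≈ 0.894100
step 8 [8y] bond c/1=7/100: DF=(1390643/1000000 − 7/100·(0.995400+0.990800+0.979000+0.947200+0.944300+0.931600+0.894100))/(1+7/100) = 69/80 ≈ 0.862500

1 1 4977/5000
2 2 2477/2500
3 3 979/1000
4 4 592/625
5 5 9443/10000
6 6 2329/2500
7 7 8941/10000
8 8 69/80
DF(5y) is solved at step 5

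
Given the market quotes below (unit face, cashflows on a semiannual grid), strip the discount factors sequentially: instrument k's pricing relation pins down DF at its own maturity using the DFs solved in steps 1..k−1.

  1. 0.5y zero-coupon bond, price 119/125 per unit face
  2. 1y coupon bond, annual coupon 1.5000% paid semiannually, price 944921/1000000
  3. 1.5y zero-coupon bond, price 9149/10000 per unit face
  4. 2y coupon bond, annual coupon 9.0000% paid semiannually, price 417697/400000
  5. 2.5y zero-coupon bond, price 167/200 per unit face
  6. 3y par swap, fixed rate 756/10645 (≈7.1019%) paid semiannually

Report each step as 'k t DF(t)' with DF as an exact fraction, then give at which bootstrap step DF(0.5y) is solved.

step 1 [0.5y] zero: DF = P = 119/125 ≈ 0.952000
step 2 [1y] bond c/2=3/400: DF=(944921/1000000 − 3/400·(0.952000))/(1+3/400) = 2327/2500 ≈ 0.930800
step 3 [1.5y] zero: DF = P = 9149/10000 ≈ 0.914900
step 4 [2y] bond c/2=9/200: DF=(417697/400000 − 9/200·(0.952000+0.930800+0.914900))/(1+9/200) = 2197/2500 ≈ 0.878800
step 5 [2.5y] zero: DF = P = 167/200 ≈ 0.835000
step 6 [3y] swap r/2=378/10645: DF=(1 − 378/10645·(0.952000+0.930800+0.914900+0.878800+0.835000))/(1+378/10645) = 811/1000 ≈ 0.811000

1 1/2 119/125
2 1 2327/2500
3 3/2 9149/10000
4 2 2197/2500
5 5/2 167/200
6 3 811/1000
DF(0.5y) is solved at step 1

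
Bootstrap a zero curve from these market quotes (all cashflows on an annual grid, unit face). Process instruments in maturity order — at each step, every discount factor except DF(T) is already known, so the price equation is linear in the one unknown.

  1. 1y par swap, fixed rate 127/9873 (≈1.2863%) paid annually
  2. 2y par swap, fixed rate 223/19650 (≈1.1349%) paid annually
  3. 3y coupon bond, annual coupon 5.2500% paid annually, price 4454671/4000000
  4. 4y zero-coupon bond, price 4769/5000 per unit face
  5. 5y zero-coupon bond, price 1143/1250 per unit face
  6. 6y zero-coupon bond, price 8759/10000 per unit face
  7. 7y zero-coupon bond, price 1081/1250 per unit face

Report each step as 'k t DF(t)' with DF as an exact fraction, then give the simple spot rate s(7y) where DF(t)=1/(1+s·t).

step 1 [1y] swap r/1=127/9873: DF=(1 − 127/9873·(0))/(1+127/9873) = 9873/10000 ≈ 0.987300
step 2 [2y] swap r/1=223/19650: DF=(1 − 223/19650·(0.987300))/(1+223/19650) = 9777/10000 ≈ 0.977700
step 3 [3y] bond c/1=21/400: DF=(4454671/4000000 − 21/400·(0.987300+0.977700))/(1+21/400) = 9601/10000 ≈ 0.960100
step 4 [4y] zero: DF = P = 4769/5000 ≈ 0.953800
step 5 [5y] zero: DF = P = 1143/1250 ≈ 0.914400
step 6 [6y] zero: DF = P = 8759/10000 ≈ 0.875900
step 7 [7y] zero: DF = P = 1081/1250 ≈ 0.864800

1 1 9873/10000
2 2 9777/10000
3 3 9601/10000
4 4 4769/5000
5 5 1143/1250
6 6 8759/10000
7 7 1081/1250
s(7y) = (1/(1081/1250) − 1)/(7) = 169/7567 ≈ 2.2334%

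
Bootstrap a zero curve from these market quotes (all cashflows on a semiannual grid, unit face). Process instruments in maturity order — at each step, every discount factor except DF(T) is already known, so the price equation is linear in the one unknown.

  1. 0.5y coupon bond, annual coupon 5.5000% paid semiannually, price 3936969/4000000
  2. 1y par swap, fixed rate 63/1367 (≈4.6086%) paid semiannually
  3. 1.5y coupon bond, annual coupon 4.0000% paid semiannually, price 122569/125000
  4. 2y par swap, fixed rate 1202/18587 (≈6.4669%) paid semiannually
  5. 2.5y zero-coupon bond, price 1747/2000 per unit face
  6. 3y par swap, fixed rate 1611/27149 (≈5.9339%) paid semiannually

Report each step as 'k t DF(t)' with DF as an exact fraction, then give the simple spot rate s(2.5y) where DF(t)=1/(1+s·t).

1 1/2 9579/10000
2 1 9559/10000
3 3/2 4619/5000
4 2 4399/5000
5 5/2 1747/2000
6 3 8389/10000
s(2.5y) = (1/(1747/2000) − 1)/(5/2) = 506/8735 ≈ 5.7928%

step 1 [0.5y] bond c/2=11/400: DF=(3936969/4000000 − 11/400·(0))/(1+11/400) = 9579/10000 ≈ 0.957900
step 2 [1y] swap r/2=63/2734: DF=(1 − 63/2734·(0.957900))/(1+63/2734) = 9559/10000 ≈ 0.955900
step 3 [1.5y] bond c/2=1/50: DF=(122569/125000 − 1/50·(0.957900+0.955900))/(1+1/50) = 4619/5000 ≈ 0.923800
step 4 [2y] swap r/2=601/18587: DF=(1 − 601/18587·(0.957900+0.955900+0.923800))/(1+601/18587) = 4399/5000 ≈ 0.879800
step 5 [2.5y] zero: DF = P = 1747/2000 ≈ 0.873500
step 6 [3y] swap r/2=1611/54298: DF=(1 − 1611/54298·(0.957900+0.955900+0.923800+0.879800+0.873500))/(1+1611/54298) = 8389/10000 ≈ 0.838900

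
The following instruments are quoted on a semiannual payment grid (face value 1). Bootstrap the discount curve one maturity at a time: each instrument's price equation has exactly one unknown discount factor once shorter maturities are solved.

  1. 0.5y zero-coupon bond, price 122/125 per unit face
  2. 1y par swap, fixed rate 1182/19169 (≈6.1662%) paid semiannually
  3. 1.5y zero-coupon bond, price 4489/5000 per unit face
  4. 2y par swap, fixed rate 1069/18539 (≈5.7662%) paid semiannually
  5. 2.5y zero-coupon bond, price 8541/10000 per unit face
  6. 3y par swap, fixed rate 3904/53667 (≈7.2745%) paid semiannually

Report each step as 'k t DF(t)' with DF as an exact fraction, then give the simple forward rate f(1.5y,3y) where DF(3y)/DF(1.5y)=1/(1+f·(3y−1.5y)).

1 1/2 122/125
2 1 9409/10000
3 3/2 4489/5000
4 2 8931/10000
5 5/2 8541/10000
6 3 503/625
f(1.5y,3y) = ((4489/5000)/(503/625) − 1)/(3/2) = 155/2012 ≈ 7.7038%

step 1 [0.5y] zero: DF = P = 122/125 ≈ 0.976000
step 2 [1y] swap r/2=591/19169: DF=(1 − 591/19169·(0.976000))/(1+591/19169) = 9409/10000 ≈ 0.940900
step 3 [1.5y] zero: DF = P = 4489/5000 ≈ 0.897800
step 4 [2y] swap r/2=1069/37078: DF=(1 − 1069/37078·(0.976000+0.940900+0.897800))/(1+1069/37078) = 8931/10000 ≈ 0.893100
step 5 [2.5y] zero: DF = P = 8541/10000 ≈ 0.854100
step 6 [3y] swap r/2=1952/53667: DF=(1 − 1952/53667·(0.976000+0.940900+0.897800+0.893100+0.854100))/(1+1952/53667) = 503/625 ≈ 0.804800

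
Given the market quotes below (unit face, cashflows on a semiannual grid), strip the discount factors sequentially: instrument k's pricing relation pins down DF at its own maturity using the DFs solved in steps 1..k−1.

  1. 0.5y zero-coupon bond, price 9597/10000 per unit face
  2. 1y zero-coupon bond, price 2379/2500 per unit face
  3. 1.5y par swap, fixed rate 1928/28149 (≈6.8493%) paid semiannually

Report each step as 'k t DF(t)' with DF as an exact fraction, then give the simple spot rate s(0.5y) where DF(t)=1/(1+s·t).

step 1 [0.5y] zero: DF = P = 9597/10000 ≈ 0.959700
step 2 [1y] zero: DF = P = 2379/2500 ≈ 0.951600
step 3 [1.5y] swap r/2=964/28149: DF=(1 − 964/28149·(0.959700+0.951600))/(1+964/28149) = 2259/2500 ≈ 0.903600

1 1/2 9597/10000
2 1 2379/2500
3 3/2 2259/2500
s(0.5y) = (1/(9597/10000) − 1)/(1/2) = 806/9597 ≈ 8.3985%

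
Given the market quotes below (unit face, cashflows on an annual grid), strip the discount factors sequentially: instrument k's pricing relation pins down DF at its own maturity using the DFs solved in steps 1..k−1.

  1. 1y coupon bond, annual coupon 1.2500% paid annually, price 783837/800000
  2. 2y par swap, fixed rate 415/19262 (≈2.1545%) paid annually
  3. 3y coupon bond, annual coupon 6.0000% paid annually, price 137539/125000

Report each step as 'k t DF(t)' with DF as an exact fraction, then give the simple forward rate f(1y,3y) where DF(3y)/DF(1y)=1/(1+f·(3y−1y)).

1 1 9677/10000
2 2 1917/2000
3 3 929/1000
f(1y,3y) = ((9677/10000)/(929/1000) − 1)/(2) = 387/18580 ≈ 2.0829%

step 1 [1y] bond c/1=1/80: DF=(783837/800000 − 1/80·(0))/(1+1/80) = 9677/10000 ≈ 0.967700
step 2 [2y] swap r/1=415/19262: DF=(1 − 415/19262·(0.967700))/(1+415/19262) = 1917/2000 ≈ 0.958500
step 3 [3y] bond c/1=3/50: DF=(137539/125000 − 3/50·(0.967700+0.958500))/(1+3/50) = 929/1000 ≈ 0.929000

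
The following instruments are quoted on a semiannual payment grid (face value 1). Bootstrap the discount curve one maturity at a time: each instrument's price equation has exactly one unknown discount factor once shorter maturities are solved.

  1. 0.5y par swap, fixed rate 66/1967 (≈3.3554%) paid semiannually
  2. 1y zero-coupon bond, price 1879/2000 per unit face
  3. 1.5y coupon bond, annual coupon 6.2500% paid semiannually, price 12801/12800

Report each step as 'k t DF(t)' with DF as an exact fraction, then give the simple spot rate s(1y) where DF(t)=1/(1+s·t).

step 1 [0.5y] swap r/2=33/1967: DF=(1 − 33/1967·(0))/(1+33/1967) = 1967/2000 ≈ 0.983500
step 2 [1y] zero: DF = P = 1879/2000 ≈ 0.939500
step 3 [1.5y] bond c/2=1/32: DF=(12801/12800 − 1/32·(0.983500+0.939500))/(1+1/32) = 1823/2000 ≈ 0.911500

1 1/2 1967/2000
2 1 1879/2000
3 3/2 1823/2000
s(1y) = (1/(1879/2000) − 1)/(1) = 121/1879 ≈ 6.4396%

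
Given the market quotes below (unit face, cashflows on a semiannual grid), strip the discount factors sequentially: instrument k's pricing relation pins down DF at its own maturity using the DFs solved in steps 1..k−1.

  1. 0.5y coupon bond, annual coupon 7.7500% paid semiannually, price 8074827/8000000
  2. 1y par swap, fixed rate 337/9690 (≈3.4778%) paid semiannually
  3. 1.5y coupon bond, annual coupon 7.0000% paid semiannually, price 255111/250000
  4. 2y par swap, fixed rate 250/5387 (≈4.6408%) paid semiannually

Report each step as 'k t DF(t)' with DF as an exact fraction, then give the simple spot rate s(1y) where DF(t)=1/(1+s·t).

1 1/2 9717/10000
2 1 9663/10000
3 3/2 2301/2500
4 2 73/80
s(1y) = (1/(9663/10000) − 1)/(1) = 337/9663 ≈ 3.4875%

step 1 [0.5y] bond c/2=31/800: DF=(8074827/8000000 − 31/800·(0))/(1+31/800) = 9717/10000 ≈ 0.971700
step 2 [1y] swap r/2=337/19380: DF=(1 − 337/19380·(0.971700))/(1+337/19380) = 9663/10000 ≈ 0.966300
step 3 [1.5y] bond c/2=7/200: DF=(255111/250000 − 7/200·(0.971700+0.966300))/(1+7/200) = 2301/2500 ≈ 0.920400
step 4 [2y] swap r/2=125/5387: DF=(1 − 125/5387·(0.971700+0.966300+0.920400))/(1+125/5387) = 73/80 ≈ 0.912500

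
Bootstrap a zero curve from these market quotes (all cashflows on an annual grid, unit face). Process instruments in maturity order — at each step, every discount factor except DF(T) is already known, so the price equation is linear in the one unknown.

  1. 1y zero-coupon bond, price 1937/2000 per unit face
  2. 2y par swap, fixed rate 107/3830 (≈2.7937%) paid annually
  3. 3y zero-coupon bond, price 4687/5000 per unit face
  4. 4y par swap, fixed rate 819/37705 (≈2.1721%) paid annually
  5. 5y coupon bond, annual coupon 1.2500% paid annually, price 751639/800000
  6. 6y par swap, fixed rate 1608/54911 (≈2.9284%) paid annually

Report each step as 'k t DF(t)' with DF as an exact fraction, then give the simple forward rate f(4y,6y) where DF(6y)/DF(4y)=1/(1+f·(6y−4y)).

1 1 1937/2000
2 2 1893/2000
3 3 4687/5000
4 4 9181/10000
5 5 4407/5000
6 6 1049/1250
f(4y,6y) = ((9181/10000)/(1049/1250) − 1)/(2) = 789/16784 ≈ 4.7009%

step 1 [1y] zero: DF = P = 1937/2000 ≈ 0.968500
step 2 [2y] swap r/1=107/3830: DF=(1 − 107/3830·(0.968500))/(1+107/3830) = 1893/2000 ≈ 0.946500
step 3 [3y] zero: DF = P = 4687/5000 ≈ 0.937400
step 4 [4y] swap r/1=819/37705: DF=(1 − 819/37705·(0.968500+0.946500+0.937400))/(1+819/37705) = 9181/10000 ≈ 0.918100
step 5 [5y] bond c/1=1/80: DF=(751639/800000 − 1/80·(0.968500+0.946500+0.937400+0.918100))/(1+1/80) = 4407/5000 ≈ 0.881400
step 6 [6y] swap r/1=1608/54911: DF=(1 − 1608/54911·(0.968500+0.946500+0.937400+0.918100+0.881400))/(1+1608/54911) = 1049/1250 ≈ 0.839200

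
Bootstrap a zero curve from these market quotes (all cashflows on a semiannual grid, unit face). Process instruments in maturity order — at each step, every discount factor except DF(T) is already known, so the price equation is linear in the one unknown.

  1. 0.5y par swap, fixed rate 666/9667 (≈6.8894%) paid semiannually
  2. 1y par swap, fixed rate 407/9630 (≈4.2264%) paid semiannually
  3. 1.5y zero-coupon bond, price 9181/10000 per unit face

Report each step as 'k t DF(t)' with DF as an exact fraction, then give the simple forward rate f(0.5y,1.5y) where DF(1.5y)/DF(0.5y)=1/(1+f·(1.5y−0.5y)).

step 1 [0.5y] swap r/2=333/9667: DF=(1 − 333/9667·(0))/(1+333/9667) = 9667/10000 ≈ 0.966700
step 2 [1y] swap r/2=407/19260: DF=(1 − 407/19260·(0.966700))/(1+407/19260) = 9593/10000 ≈ 0.959300
step 3 [1.5y] zero: DF = P = 9181/10000 ≈ 0.918100

1 1/2 9667/10000
2 1 9593/10000
3 3/2 9181/10000
f(0.5y,1.5y) = ((9667/10000)/(9181/10000) − 1)/(1) = 486/9181 ≈ 5.2935%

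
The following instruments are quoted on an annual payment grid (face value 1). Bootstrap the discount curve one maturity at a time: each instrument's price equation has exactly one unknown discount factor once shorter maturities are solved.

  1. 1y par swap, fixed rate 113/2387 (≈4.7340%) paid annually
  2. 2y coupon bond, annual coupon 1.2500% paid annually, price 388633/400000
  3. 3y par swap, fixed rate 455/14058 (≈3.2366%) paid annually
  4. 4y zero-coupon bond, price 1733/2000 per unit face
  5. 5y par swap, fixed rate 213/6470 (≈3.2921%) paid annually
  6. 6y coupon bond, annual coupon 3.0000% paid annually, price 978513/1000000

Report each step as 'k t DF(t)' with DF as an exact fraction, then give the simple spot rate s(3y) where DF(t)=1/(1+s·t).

step 1 [1y] swap r/1=113/2387: DF=(1 − 113/2387·(0))/(1+113/2387) = 2387/2500 ≈ 0.954800
step 2 [2y] bond c/1=1/80: DF=(388633/400000 − 1/80·(0.954800))/(1+1/80) = 4739/5000 ≈ 0.947800
step 3 [3y] swap r/1=455/14058: DF=(1 − 455/14058·(0.954800+0.947800))/(1+455/14058) = 909/1000 ≈ 0.909000
step 4 [4y] zero: DF = P = 1733/2000 ≈ 0.866500
step 5 [5y] swap r/1=213/6470: DF=(1 − 213/6470·(0.954800+0.947800+0.909000+0.866500))/(1+213/6470) = 8509/10000 ≈ 0.850900
step 6 [6y] bond c/1=3/100: DF=(978513/1000000 − 3/100·(0.954800+0.947800+0.909000+0.866500+0.850900))/(1+3/100) = 8181/10000 ≈ 0.818100

1 1 2387/2500
2 2 4739/5000
3 3 909/1000
4 4 1733/2000
5 5 8509/10000
6 6 8181/10000
s(3y) = (1/(909/1000) − 1)/(3) = 91/2727 ≈ 3.3370%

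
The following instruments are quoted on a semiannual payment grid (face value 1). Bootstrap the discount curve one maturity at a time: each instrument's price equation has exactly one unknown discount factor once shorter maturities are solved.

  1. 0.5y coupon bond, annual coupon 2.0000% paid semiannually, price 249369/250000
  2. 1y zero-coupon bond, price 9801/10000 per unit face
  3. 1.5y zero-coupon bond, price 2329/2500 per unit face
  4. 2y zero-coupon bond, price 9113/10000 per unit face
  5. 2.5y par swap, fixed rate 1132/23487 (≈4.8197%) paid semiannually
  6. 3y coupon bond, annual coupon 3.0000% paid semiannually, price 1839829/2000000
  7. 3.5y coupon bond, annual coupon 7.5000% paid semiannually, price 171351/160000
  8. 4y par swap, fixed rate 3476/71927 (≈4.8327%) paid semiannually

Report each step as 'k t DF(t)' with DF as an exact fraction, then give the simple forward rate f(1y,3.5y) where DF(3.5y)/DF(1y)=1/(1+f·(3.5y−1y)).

1 1/2 2469/2500
2 1 9801/10000
3 3/2 2329/2500
4 2 9113/10000
5 5/2 2217/2500
6 3 8369/10000
7 7/2 4161/5000
8 4 4131/5000
f(1y,3.5y) = ((9801/10000)/(4161/5000) − 1)/(5/2) = 493/6935 ≈ 7.1089%

step 1 [0.5y] bond c/2=1/100: DF=(249369/250000 − 1/100·(0))/(1+1/100) = 2469/2500 ≈ 0.987600
step 2 [1y] zero: DF = P = 9801/10000 ≈ 0.980100
step 3 [1.5y] zero: DF = P = 2329/2500 ≈ 0.931600
step 4 [2y] zero: DF = P = 9113/10000 ≈ 0.911300
step 5 [2.5y] swap r/2=566/23487: DF=(1 − 566/23487·(0.987600+0.980100+0.931600+0.911300))/(1+566/23487) = 2217/2500 ≈ 0.886800
step 6 [3y] bond c/2=3/200: DF=(1839829/2000000 − 3/200·(0.987600+0.980100+0.931600+0.911300+0.886800))/(1+3/200) = 8369/10000 ≈ 0.836900
step 7 [3.5y] bond c/2=3/80: DF=(171351/160000 − 3/80·(0.987600+0.980100+0.931600+0.911300+0.886800+0.836900))/(1+3/80) = 4161/5000 ≈ 0.832200
step 8 [4y] swap r/2=1738/71927: DF=(1 − 1738/71927·(0.987600+0.980100+0.931600+0.911300+0.886800+0.836900+0.832200))/(1+1738/71927) = 4131/5000 ≈ 0.826200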